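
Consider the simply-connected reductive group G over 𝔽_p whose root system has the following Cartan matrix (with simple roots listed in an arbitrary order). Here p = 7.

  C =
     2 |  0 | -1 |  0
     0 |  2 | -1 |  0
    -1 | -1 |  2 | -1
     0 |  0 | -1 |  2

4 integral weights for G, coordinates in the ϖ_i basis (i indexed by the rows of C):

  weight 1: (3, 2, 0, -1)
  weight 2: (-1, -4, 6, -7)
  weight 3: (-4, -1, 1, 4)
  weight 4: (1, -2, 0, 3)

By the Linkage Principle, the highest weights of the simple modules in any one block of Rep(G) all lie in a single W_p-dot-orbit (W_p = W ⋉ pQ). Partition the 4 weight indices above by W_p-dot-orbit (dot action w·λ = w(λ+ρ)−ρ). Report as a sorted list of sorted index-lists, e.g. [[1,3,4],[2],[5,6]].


Root system D_4: the 4×4 matrix C matches after relabeling.

Folding the 4 weights λ_j+ρ into Ā_7 (reps in the given 4-coord order):

  1: (3, 2, 0, 1) · 2: (2, 1, 0, 4) · 3: (2, 1, 0, 4) · 4: (2, 1, 0, 4)

Linkage partition of the 4 weights (2 classes, p=7):

[[1], [2, 3, 4]]


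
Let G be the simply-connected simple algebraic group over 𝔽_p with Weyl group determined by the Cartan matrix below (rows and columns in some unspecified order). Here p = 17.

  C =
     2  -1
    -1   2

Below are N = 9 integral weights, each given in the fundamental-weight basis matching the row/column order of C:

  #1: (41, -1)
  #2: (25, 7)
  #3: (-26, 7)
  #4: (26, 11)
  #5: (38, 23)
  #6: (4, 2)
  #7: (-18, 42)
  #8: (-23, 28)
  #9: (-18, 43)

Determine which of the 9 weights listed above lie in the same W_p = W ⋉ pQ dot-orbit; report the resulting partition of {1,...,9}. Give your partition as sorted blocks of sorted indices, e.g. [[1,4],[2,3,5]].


Type A_2, rank 2, |W|=6; reorder rows/cols to standard.

Each λ_j+ρ reduced to Ā_17; 2-tuples below use C's row order:

  λ_1+ρ ↦ (0, 9) · λ_2+ρ ↦ (0, 9) · λ_3+ρ ↦ (0, 9) · λ_4+ρ ↦ (5, 5) · λ_5+ρ ↦ (5, 5) · λ_6+ρ ↦ (5, 3) · λ_7+ρ ↦ (0, 9) · λ_8+ρ ↦ (5, 5) · λ_9+ρ ↦ (0, 10)

Partition of {1..9} into 4 W_17-dot-orbits:

[[1, 2, 3, 7], [4, 5, 8], [6], [9]]


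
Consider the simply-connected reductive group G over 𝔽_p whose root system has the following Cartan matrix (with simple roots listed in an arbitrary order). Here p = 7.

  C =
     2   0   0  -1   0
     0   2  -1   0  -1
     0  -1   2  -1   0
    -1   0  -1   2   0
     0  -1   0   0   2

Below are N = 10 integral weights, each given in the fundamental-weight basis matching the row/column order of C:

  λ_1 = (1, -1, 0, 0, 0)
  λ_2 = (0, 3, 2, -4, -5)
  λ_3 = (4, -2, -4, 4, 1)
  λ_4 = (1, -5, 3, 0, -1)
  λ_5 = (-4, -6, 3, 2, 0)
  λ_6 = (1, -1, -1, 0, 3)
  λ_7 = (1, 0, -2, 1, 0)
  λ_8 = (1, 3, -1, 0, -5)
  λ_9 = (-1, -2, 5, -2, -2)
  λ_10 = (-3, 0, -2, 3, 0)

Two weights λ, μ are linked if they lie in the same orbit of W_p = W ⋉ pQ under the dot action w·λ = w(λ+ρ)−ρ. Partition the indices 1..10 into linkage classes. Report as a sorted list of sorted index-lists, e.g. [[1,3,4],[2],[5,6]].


A_5 Cartan matrix, 5 simple roots permuted; ρ=(1,1,1,1,1).

Ā_7 reps of the 10 weights (A_5, coords as presented):

  λ_1+ρ ↦ (2, 0, 1, 1, 1)
  λ_2+ρ ↦ (2, 0, 0, 1, 4)
  λ_3+ρ ↦ (2, 0, 1, 1, 1)
  λ_4+ρ ↦ (2, 0, 0, 1, 4)
  λ_5+ρ ↦ (2, 0, 0, 1, 4)
  λ_6+ρ ↦ (2, 0, 0, 1, 4)
  λ_7+ρ ↦ (2, 0, 1, 1, 1)
  λ_8+ρ ↦ (2, 0, 0, 1, 4)
  λ_9+ρ ↦ (1, 1, 3, 0, 1)
  λ_10+ρ ↦ (2, 0, 1, 1, 1)

3 distinct reps among the 10 weights ⇒ 3 W_7-linkage classes:

[[1, 3, 7, 10], [2, 4, 5, 6, 8], [9]]


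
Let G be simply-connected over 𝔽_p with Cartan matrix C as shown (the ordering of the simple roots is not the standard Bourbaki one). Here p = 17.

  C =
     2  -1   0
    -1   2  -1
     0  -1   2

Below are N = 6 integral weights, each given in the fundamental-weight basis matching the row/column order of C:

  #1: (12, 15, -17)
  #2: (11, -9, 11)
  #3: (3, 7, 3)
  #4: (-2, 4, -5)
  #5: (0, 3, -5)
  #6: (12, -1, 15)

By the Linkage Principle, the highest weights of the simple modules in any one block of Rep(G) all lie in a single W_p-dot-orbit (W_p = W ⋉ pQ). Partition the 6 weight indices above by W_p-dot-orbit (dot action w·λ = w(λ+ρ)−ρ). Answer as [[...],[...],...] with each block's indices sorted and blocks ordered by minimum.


Type A_3, rank 3, |W|=24; reorder rows/cols to standard.

W_17-reps of the 6 weights in Ā_17 (same 3-coord order as C):

    λ_1+ρ ↦ (1, 0, 4)
    λ_2+ρ ↦ (4, 8, 4)
    λ_3+ρ ↦ (4, 8, 4)
    λ_4+ρ ↦ (1, 0, 4)
    λ_5+ρ ↦ (1, 0, 4)
    λ_6+ρ ↦ (1, 0, 4)

Partition of {1..6} into 2 W_17-dot-orbits:

[[1, 4, 5, 6], [2, 3]]


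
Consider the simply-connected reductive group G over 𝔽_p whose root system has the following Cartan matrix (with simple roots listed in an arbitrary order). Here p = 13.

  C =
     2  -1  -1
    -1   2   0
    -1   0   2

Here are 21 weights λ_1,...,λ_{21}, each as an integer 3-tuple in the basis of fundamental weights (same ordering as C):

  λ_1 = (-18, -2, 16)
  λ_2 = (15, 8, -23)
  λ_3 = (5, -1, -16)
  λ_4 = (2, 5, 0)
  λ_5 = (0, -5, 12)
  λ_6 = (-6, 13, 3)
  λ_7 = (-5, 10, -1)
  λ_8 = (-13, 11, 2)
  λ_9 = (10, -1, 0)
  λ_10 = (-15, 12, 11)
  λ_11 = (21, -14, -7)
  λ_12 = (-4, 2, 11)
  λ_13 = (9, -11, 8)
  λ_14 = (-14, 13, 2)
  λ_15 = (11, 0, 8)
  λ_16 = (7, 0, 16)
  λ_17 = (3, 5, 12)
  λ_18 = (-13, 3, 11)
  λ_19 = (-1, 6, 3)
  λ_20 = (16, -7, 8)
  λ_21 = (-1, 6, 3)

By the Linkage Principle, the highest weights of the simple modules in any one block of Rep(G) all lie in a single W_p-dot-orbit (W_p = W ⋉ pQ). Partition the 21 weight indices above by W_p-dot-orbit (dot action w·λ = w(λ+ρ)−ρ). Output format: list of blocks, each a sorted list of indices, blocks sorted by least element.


C ↔ A_3 under row/col permutation; |W(A_3)| = 24.

Alcove-folded reps (p=13, 21 weights, presented ϖ-order):

    [1] (4, 8, 0)
    [2] (3, 6, 1)
    [3] (0, 7, 4)
    [4] (3, 6, 1)
    [5] (3, 0, 9)
    [6] (4, 8, 0)
    [7] (0, 7, 4)
    [8] (3, 0, 9)
    [9] (11, 0, 1)
    [10] (11, 0, 1)
    [11] (0, 4, 3)
    [12] (3, 0, 9)
    [13] (0, 4, 3)
    [14] (3, 0, 9)
    [15] (4, 8, 0)
    [16] (4, 8, 0)
    [17] (0, 4, 3)
    [18] (4, 8, 0)
    [19] (0, 7, 4)
    [20] (0, 7, 4)
    [21] (0, 7, 4)

These 21 weights hit 6 W_13-dot-orbits; sizes (5, 2, 5, 4, 2, 3):

[[1, 6, 15, 16, 18], [2, 4], [3, 7, 19, 20, 21], [5, 8, 12, 14], [9, 10], [11, 13, 17]]


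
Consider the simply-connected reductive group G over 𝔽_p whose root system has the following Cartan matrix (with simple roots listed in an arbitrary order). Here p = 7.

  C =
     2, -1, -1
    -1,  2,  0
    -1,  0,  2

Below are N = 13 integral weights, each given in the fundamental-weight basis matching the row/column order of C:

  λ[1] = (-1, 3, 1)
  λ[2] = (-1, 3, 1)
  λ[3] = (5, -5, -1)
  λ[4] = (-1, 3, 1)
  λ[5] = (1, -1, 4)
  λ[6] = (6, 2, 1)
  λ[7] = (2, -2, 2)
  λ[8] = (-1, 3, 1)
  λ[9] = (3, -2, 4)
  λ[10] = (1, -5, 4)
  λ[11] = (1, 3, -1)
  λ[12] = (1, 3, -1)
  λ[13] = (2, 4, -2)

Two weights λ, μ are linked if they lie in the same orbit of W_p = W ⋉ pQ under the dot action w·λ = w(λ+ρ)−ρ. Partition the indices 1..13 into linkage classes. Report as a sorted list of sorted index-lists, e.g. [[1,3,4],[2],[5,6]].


Cartan matrix: type A_3 (|W|=24); un-permuting the 3 rows.

Each λ_j+ρ reduced to Ā_7; 3-tuples below use C's row order:

  [1] (0, 4, 2);  [2] (0, 4, 2);  [3] (2, 4, 0);  [4] (0, 4, 2);  [5] (2, 0, 5);  [6] (2, 2, 3);  [7] (2, 1, 3);  [8] (0, 4, 2);  [9] (2, 1, 3);  [10] (2, 2, 3);  [11] (2, 4, 0);  [12] (2, 4, 0);  [13] (2, 4, 0)

Partition of {1..13} into 5 W_7-dot-orbits:

[[1, 2, 4, 8], [3, 11, 12, 13], [5], [6, 10], [7, 9]]


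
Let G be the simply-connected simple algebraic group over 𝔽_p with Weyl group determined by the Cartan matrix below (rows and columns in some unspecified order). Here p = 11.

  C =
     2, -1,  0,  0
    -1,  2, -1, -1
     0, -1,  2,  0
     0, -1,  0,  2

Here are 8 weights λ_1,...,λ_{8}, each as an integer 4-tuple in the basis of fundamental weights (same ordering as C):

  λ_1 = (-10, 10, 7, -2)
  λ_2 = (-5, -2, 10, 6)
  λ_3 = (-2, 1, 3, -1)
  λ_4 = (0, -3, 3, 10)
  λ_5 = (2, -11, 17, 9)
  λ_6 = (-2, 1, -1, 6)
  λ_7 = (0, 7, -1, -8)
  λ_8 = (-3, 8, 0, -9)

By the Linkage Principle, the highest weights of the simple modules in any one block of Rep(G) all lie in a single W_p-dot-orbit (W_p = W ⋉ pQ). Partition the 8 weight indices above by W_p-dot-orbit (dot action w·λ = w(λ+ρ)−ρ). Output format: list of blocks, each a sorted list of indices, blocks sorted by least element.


Root system D_4: the 4×4 matrix C matches after relabeling.

Each λ_j+ρ reduced to Ā_11; 4-tuples below use C's row order:

  λ_1+ρ ↦ (1, 1, 0, 7)
  λ_2+ρ ↦ (1, 1, 4, 0)
  λ_3+ρ ↦ (1, 1, 4, 0)
  λ_4+ρ ↦ (1, 1, 0, 7)
  λ_5+ρ ↦ (0, 0, 1, 7)
  λ_6+ρ ↦ (1, 1, 0, 7)
  λ_7+ρ ↦ (1, 1, 0, 7)
  λ_8+ρ ↦ (1, 1, 0, 7)

Linkage partition of the 8 weights (3 classes, p=11):

[[1, 4, 6, 7, 8], [2, 3], [5]]


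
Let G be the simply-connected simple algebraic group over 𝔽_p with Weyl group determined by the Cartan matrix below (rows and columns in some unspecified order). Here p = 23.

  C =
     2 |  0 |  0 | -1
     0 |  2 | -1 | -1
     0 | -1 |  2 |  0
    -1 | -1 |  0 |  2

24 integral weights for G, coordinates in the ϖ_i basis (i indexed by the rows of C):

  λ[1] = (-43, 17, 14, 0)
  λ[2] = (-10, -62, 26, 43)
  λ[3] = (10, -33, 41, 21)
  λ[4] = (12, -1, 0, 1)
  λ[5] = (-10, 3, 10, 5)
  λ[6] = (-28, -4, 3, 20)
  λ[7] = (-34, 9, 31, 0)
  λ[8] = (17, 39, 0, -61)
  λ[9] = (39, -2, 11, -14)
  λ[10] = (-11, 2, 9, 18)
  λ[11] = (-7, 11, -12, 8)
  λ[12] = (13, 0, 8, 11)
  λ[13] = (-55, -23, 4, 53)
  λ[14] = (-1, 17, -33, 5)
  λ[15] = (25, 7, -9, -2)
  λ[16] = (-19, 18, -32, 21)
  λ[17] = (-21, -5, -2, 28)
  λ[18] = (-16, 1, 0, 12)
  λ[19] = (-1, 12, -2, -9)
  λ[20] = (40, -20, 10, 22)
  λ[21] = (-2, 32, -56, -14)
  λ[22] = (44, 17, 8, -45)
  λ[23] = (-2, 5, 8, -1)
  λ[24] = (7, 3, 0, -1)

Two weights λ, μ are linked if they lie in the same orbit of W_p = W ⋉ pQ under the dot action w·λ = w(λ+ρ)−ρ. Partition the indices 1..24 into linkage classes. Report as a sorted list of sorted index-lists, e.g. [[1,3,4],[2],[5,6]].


Root system A_4: the 4×4 matrix C matches after relabeling.

Alcove-folded reps (p=23, 24 weights, presented ϖ-order):

  1: (8, 4, 1, 0)
  2: (6, 1, 11, 3)
  3: (1, 3, 1, 9)
  4: (13, 0, 1, 2)
  5: (6, 1, 11, 3)
  6: (14, 1, 1, 3)
  7: (1, 3, 1, 9)
  8: (14, 1, 1, 3)
  9: (6, 1, 11, 3)
  10: (1, 3, 1, 9)
  11: (6, 1, 11, 3)
  12: (1, 3, 1, 9)
  13: (0, 5, 9, 1)
  14: (0, 5, 9, 1)
  15: (13, 0, 1, 2)
  16: (8, 4, 1, 0)
  17: (14, 1, 1, 3)
  18: (13, 0, 1, 2)
  19: (8, 4, 1, 0)
  20: (8, 4, 1, 0)
  21: (1, 3, 1, 9)
  22: (14, 1, 1, 3)
  23: (0, 5, 9, 1)
  24: (8, 4, 1, 0)

These 24 weights hit 6 W_23-dot-orbits; sizes (5, 4, 5, 3, 4, 3):

[[1, 16, 19, 20, 24], [2, 5, 9, 11], [3, 7, 10, 12, 21], [4, 15, 18], [6, 8, 17, 22], [13, 14, 23]]


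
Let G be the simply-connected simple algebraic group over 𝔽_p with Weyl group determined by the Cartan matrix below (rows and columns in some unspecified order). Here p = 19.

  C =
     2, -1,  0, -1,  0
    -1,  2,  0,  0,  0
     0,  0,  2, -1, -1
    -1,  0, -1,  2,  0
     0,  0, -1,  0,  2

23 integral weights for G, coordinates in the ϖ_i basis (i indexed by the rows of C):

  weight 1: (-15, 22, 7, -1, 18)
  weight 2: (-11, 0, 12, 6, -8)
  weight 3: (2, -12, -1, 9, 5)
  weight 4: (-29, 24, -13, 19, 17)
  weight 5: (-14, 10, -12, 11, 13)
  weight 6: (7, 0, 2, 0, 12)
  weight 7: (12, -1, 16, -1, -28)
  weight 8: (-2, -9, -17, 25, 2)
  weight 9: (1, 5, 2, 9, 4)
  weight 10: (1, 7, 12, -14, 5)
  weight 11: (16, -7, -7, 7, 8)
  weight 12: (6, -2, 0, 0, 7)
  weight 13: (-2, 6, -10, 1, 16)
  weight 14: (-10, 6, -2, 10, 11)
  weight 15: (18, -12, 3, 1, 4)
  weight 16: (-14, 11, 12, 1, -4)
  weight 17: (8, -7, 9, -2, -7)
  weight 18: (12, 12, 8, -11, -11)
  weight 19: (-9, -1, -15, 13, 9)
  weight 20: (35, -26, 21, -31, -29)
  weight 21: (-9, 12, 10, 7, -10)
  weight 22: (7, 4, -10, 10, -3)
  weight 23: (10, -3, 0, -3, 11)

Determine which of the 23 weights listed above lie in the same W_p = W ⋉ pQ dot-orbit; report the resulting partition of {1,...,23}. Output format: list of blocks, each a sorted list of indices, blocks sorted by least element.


Dynkin diagram of C (from the 8 off-diagonal −1 entries): A_5.

Folding the 23 weights λ_j+ρ into Ā_19 (reps in the given 5-coord order):

  1: (8, 0, 2, 0, 4) · 2: (2, 6, 3, 1, 6) · 3: (8, 3, 0, 2, 6) · 4: (1, 1, 1, 10, 2) · 5: (1, 1, 1, 10, 2) · 6: (2, 6, 3, 1, 6) · 7: (8, 3, 0, 2, 6) · 8: (2, 6, 3, 1, 6) · 9: (1, 1, 1, 10, 2) · 10: (8, 3, 0, 2, 6) · 11: (8, 3, 0, 2, 6) · 12: (6, 1, 1, 1, 8) · 13: (6, 1, 1, 1, 8) · 14: (6, 1, 1, 1, 8) · 15: (8, 0, 2, 0, 4) · 16: (1, 1, 1, 10, 2) · 17: (2, 6, 3, 1, 6) · 18: (2, 6, 3, 1, 6) · 19: (8, 0, 2, 0, 4) · 20: (8, 3, 0, 2, 6) · 21: (8, 0, 2, 0, 4) · 22: (8, 0, 2, 0, 4) · 23: (6, 1, 1, 1, 8)

These 23 weights hit 5 W_19-dot-orbits; sizes (5, 5, 5, 4, 4):

[[1, 15, 19, 21, 22], [2, 6, 8, 17, 18], [3, 7, 10, 11, 20], [4, 5, 9, 16], [12, 13, 14, 23]]


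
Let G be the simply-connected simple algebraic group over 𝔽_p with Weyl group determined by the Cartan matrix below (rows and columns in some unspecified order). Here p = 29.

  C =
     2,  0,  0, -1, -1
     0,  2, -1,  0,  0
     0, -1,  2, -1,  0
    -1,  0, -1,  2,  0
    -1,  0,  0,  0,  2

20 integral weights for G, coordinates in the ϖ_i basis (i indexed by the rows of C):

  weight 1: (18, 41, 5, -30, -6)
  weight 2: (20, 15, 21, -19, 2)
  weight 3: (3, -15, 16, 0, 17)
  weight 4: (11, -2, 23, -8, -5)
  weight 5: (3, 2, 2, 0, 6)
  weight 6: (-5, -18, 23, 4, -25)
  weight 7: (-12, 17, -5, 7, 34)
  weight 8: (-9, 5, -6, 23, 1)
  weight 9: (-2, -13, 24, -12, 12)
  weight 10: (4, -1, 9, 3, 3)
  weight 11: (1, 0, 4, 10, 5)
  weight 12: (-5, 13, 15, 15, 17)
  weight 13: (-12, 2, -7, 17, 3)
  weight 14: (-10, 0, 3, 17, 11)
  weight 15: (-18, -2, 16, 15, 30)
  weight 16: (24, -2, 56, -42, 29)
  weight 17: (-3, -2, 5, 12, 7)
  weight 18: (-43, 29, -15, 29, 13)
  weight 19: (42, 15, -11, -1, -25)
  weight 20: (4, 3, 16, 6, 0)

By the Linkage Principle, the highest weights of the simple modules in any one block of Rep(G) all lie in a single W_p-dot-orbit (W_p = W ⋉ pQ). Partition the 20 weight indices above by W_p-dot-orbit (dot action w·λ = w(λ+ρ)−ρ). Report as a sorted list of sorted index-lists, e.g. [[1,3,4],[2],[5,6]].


Type A_5, rank 5, |W|=720; reorder rows/cols to standard.

Alcove-folded reps (p=29, 20 weights, presented ϖ-order):

  1: (5, 0, 10, 4, 4);  2: (9, 1, 4, 9, 3);  3: (4, 3, 3, 1, 7);  4: (1, 1, 16, 7, 4);  5: (4, 3, 3, 1, 7);  6: (1, 1, 16, 7, 4);  7: (4, 3, 3, 1, 7);  8: (2, 1, 5, 11, 6);  9: (11, 12, 1, 1, 1);  10: (5, 0, 10, 4, 4);  11: (2, 1, 5, 11, 6);  12: (11, 12, 1, 1, 1);  13: (4, 3, 3, 1, 7);  14: (9, 1, 4, 9, 3);  15: (11, 12, 1, 1, 1);  16: (11, 12, 1, 1, 1);  17: (2, 1, 5, 11, 6);  18: (11, 12, 1, 1, 1);  19: (5, 0, 10, 4, 4);  20: (1, 1, 16, 7, 4)

Partition of {1..20} into 6 W_29-dot-orbits:

[[1, 10, 19], [2, 14], [3, 5, 7, 13], [4, 6, 20], [8, 11, 17], [9, 12, 15, 16, 18]]


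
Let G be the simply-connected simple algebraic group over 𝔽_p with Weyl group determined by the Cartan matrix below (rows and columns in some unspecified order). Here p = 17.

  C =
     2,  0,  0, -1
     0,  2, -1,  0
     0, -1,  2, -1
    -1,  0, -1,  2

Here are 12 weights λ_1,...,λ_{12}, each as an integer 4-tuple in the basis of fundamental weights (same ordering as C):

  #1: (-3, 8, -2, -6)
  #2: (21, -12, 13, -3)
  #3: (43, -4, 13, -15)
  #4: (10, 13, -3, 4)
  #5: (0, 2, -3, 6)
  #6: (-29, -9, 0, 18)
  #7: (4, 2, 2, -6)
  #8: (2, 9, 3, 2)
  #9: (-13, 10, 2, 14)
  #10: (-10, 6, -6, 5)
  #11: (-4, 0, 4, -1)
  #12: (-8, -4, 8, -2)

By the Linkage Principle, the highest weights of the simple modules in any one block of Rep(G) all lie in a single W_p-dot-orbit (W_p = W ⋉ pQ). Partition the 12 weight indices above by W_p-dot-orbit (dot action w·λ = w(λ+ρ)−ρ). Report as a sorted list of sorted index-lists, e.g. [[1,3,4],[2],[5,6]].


C ↔ A_4 under row/col permutation; |W(A_4)| = 120.

λ_j+ρ reflected into Ā_17 (⟨·,θ^∨⟩≤17); 4-tuples as given:

    λ_1+ρ ↦ (1, 1, 2, 5)
    λ_2+ρ ↦ (0, 1, 2, 3)
    λ_3+ρ ↦ (0, 7, 4, 3)
    λ_4+ρ ↦ (0, 1, 2, 3)
    λ_5+ρ ↦ (1, 1, 2, 5)
    λ_6+ρ ↦ (1, 1, 2, 5)
    λ_7+ρ ↦ (0, 1, 2, 3)
    λ_8+ρ ↦ (0, 7, 4, 3)
    λ_9+ρ ↦ (0, 1, 2, 3)
    λ_10+ρ ↦ (1, 1, 2, 5)
    λ_11+ρ ↦ (0, 1, 2, 3)
    λ_12+ρ ↦ (1, 1, 2, 5)

Grouping the 12 weights by Ā_17-representative: 3 linkage classes.

[[1, 5, 6, 10, 12], [2, 4, 7, 9, 11], [3, 8]]


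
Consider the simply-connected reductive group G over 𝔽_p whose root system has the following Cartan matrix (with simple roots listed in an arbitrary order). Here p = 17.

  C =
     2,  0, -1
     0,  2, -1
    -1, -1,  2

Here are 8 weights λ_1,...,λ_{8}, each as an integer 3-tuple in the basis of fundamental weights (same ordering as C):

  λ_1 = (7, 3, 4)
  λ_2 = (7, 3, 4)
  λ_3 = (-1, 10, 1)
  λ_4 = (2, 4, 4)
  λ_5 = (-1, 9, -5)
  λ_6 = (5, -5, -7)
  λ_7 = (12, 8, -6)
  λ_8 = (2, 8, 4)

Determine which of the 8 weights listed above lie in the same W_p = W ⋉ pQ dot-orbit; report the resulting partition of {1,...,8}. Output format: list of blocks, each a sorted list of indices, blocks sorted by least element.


Root system A_3: the 3×3 matrix C matches after relabeling.

Folding the 8 weights λ_j+ρ into Ā_17 (reps in the given 3-coord order):

  [1] (8, 4, 5)
  [2] (8, 4, 5)
  [3] (0, 11, 2)
  [4] (3, 5, 5)
  [5] (4, 6, 0)
  [6] (4, 6, 0)
  [7] (8, 4, 5)
  [8] (3, 9, 5)

These 8 weights hit 5 W_17-dot-orbits; sizes (3, 1, 1, 2, 1):

[[1, 2, 7], [3], [4], [5, 6], [8]]


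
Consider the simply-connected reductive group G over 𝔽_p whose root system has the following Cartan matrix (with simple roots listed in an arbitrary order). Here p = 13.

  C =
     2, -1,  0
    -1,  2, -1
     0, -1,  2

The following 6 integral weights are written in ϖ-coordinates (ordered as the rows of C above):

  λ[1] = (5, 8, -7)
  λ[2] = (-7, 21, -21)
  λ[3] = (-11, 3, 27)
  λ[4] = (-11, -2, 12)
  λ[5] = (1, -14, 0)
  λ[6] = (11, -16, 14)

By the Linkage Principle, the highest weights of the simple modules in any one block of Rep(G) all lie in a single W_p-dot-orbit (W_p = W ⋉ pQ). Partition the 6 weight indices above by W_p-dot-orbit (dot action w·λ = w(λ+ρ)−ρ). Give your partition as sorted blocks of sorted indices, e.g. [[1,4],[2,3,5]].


Root system A_3: the 3×3 matrix C matches after relabeling.

Each λ_j+ρ reduced to Ā_13; 3-tuples below use C's row order:

  1: (4, 3, 4)
  2: (4, 3, 4)
  3: (4, 3, 4)
  4: (1, 10, 2)
  5: (1, 10, 2)
  6: (1, 10, 2)

Partition of {1..6} into 2 W_13-dot-orbits:

[[1, 2, 3], [4, 5, 6]]


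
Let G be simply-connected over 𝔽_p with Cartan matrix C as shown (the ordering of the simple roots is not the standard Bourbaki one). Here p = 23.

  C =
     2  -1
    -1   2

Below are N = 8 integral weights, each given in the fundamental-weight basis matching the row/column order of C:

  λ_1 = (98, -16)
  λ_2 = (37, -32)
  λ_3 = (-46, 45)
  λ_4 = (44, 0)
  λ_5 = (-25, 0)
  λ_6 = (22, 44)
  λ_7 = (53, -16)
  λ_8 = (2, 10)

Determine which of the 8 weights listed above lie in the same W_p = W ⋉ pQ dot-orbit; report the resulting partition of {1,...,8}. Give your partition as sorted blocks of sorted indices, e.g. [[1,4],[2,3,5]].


Cartan matrix: type A_2 (|W|=6); un-permuting the 2 rows.

Each λ_j+ρ reduced to Ā_23; 2-tuples below use C's row order:

  λ_1 → (8, 8)
  λ_2 → (8, 8)
  λ_3 → (0, 22)
  λ_4 → (0, 22)
  λ_5 → (0, 22)
  λ_6 → (0, 22)
  λ_7 → (8, 8)
  λ_8 → (3, 11)

Partition of {1..8} into 3 W_23-dot-orbits:

[[1, 2, 7], [3, 4, 5, 6], [8]]


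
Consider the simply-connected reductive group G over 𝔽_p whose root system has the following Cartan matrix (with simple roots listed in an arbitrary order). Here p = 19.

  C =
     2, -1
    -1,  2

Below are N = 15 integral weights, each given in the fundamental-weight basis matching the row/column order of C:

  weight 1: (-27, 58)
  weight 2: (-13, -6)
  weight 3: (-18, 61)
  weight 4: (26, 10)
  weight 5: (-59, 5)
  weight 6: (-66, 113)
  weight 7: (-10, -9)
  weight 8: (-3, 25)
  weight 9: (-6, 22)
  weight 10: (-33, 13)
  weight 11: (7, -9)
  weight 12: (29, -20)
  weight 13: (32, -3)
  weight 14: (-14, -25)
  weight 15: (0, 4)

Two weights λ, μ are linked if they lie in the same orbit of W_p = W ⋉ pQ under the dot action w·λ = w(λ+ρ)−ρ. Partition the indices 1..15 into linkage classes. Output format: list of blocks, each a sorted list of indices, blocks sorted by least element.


Type A_2, rank 2, |W|=6; reorder rows/cols to standard.

Folding the 15 weights λ_j+ρ into Ā_19 (reps in the given 2-coord order):

  1: (5, 12);  2: (5, 12);  3: (5, 12);  4: (0, 8);  5: (1, 5);  6: (0, 8);  7: (8, 9);  8: (5, 12);  9: (1, 14);  10: (1, 5);  11: (0, 8);  12: (0, 8);  13: (5, 12);  14: (1, 5);  15: (1, 5)

5 distinct reps among the 15 weights ⇒ 5 W_19-linkage classes:

[[1, 2, 3, 8, 13], [4, 6, 11, 12], [5, 10, 14, 15], [7], [9]]


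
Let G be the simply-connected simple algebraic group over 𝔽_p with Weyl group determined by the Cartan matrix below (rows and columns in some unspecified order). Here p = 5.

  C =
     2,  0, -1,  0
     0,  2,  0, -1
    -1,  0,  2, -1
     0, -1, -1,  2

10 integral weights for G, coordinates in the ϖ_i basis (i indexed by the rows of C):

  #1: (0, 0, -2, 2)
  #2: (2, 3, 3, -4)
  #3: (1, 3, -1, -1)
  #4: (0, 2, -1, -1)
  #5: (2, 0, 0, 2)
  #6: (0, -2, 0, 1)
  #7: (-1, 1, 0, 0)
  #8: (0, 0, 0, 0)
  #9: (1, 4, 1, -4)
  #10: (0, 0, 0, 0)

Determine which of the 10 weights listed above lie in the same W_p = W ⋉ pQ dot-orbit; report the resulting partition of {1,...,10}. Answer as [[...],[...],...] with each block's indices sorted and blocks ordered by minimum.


Cartan matrix: type A_4 (|W|=120); un-permuting the 4 rows.

Folding the 10 weights λ_j+ρ into Ā_5 (reps in the given 4-coord order):

    1: (0, 1, 1, 2)
    2: (0, 2, 1, 1)
    3: (1, 3, 0, 0)
    4: (1, 3, 0, 0)
    5: (0, 2, 1, 1)
    6: (1, 1, 1, 1)
    7: (0, 2, 1, 1)
    8: (1, 1, 1, 1)
    9: (0, 1, 1, 2)
    10: (1, 1, 1, 1)

4 distinct reps among the 10 weights ⇒ 4 W_5-linkage classes:

[[1, 9], [2, 5, 7], [3, 4], [6, 8, 10]]


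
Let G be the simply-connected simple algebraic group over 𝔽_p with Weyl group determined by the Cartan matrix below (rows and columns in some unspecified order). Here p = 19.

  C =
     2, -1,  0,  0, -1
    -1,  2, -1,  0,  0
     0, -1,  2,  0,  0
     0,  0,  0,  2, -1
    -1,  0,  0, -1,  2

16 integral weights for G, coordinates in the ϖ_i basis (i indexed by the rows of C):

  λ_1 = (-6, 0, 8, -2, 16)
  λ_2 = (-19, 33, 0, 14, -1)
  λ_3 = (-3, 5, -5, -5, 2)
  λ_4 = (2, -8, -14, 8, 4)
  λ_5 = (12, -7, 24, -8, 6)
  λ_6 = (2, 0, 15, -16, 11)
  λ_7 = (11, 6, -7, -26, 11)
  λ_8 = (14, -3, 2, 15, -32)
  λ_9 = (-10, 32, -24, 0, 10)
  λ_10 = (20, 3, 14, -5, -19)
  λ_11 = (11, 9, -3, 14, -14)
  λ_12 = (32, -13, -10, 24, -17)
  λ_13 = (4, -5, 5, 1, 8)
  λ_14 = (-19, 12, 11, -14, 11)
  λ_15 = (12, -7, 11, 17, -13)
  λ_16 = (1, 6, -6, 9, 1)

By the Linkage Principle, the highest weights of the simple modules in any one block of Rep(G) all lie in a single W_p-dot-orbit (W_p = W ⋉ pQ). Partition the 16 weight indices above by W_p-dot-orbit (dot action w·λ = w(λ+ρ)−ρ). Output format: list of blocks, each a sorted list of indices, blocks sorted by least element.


Cartan matrix: type A_5 (|W|=720); un-permuting the 5 rows.

Alcove-folded reps (p=19, 16 weights, presented ϖ-order):

  λ_1+ρ ↦ (1, 4, 2, 2, 9) · λ_2+ρ ↦ (0, 1, 3, 1, 2) · λ_3+ρ ↦ (0, 1, 3, 1, 2) · λ_4+ρ ↦ (1, 4, 2, 2, 9) · λ_5+ρ ↦ (5, 1, 0, 0, 7) · λ_6+ρ ↦ (0, 1, 3, 1, 2) · λ_7+ρ ↦ (5, 1, 0, 0, 7) · λ_8+ρ ↦ (0, 1, 3, 1, 2) · λ_9+ρ ↦ (1, 4, 2, 2, 9) · λ_10+ρ ↦ (0, 1, 3, 1, 2) · λ_11+ρ ↦ (1, 4, 2, 2, 9) · λ_12+ρ ↦ (2, 2, 3, 8, 2) · λ_13+ρ ↦ (1, 4, 2, 2, 9) · λ_14+ρ ↦ (5, 1, 0, 0, 7) · λ_15+ρ ↦ (5, 1, 0, 0, 7) · λ_16+ρ ↦ (2, 2, 3, 8, 2)

Linkage partition of the 16 weights (4 classes, p=19):

[[1, 4, 9, 11, 13], [2, 3, 6, 8, 10], [5, 7, 14, 15], [12, 16]]


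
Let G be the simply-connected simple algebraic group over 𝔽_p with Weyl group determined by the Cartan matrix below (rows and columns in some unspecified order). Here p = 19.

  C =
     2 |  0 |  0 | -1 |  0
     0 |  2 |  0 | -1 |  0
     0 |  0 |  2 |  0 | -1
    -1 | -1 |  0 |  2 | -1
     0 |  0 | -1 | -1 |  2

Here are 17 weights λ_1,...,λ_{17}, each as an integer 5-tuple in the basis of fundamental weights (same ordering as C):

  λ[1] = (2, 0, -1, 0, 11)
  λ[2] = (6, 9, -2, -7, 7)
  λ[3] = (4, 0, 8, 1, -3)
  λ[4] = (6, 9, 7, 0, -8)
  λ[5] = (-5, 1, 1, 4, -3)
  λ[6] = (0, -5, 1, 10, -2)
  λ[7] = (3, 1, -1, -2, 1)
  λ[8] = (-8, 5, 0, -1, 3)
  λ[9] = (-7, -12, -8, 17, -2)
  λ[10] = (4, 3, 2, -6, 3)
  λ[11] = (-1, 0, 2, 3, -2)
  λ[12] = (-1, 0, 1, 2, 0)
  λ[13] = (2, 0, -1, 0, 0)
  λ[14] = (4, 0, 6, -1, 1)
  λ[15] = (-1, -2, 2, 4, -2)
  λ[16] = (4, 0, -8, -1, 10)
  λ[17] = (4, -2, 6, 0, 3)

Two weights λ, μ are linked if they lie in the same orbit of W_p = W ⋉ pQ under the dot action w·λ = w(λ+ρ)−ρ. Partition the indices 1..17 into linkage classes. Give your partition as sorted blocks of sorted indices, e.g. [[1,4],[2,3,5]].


C ↔ D_5 under row/col permutation; |W(D_5)| = 1920.

Folding the 17 weights λ_j+ρ into Ā_19 (reps in the given 5-coord order):

  λ_1+ρ ↦ (3, 1, 0, 1, 1)
  λ_2+ρ ↦ (1, 4, 1, 6, 0)
  λ_3+ρ ↦ (5, 1, 7, 0, 2)
  λ_4+ρ ↦ (1, 4, 1, 6, 0)
  λ_5+ρ ↦ (3, 1, 0, 1, 1)
  λ_6+ρ ↦ (1, 4, 1, 6, 0)
  λ_7+ρ ↦ (3, 1, 0, 1, 1)
  λ_8+ρ ↦ (0, 1, 2, 3, 1)
  λ_9+ρ ↦ (1, 4, 1, 6, 0)
  λ_10+ρ ↦ (0, 1, 2, 3, 1)
  λ_11+ρ ↦ (0, 1, 2, 3, 1)
  λ_12+ρ ↦ (0, 1, 2, 3, 1)
  λ_13+ρ ↦ (3, 1, 0, 1, 1)
  λ_14+ρ ↦ (5, 1, 7, 0, 2)
  λ_15+ρ ↦ (0, 1, 2, 3, 1)
  λ_16+ρ ↦ (5, 1, 7, 0, 2)
  λ_17+ρ ↦ (5, 1, 7, 0, 2)

Linkage partition of the 17 weights (4 classes, p=19):

[[1, 5, 7, 13], [2, 4, 6, 9], [3, 14, 16, 17], [8, 10, 11, 12, 15]]


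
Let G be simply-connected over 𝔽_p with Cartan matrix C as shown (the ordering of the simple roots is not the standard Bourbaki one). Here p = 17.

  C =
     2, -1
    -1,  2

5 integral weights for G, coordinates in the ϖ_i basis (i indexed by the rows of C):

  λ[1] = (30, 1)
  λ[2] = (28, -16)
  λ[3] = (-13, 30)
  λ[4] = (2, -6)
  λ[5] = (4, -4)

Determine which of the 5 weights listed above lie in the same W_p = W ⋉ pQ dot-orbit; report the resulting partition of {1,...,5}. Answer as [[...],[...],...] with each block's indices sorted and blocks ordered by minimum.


Dynkin diagram of C (from the 2 off-diagonal −1 entries): A_2.

W_17-reps of the 5 weights in Ā_17 (same 2-coord order as C):

  λ_1+ρ ↦ (1, 14)
  λ_2+ρ ↦ (2, 3)
  λ_3+ρ ↦ (2, 3)
  λ_4+ρ ↦ (2, 3)
  λ_5+ρ ↦ (2, 3)

The 5 indices split into 2 linkage classes (same alcove rep ⇔ same W_17-dot-orbit):

[[1], [2, 3, 4, 5]]


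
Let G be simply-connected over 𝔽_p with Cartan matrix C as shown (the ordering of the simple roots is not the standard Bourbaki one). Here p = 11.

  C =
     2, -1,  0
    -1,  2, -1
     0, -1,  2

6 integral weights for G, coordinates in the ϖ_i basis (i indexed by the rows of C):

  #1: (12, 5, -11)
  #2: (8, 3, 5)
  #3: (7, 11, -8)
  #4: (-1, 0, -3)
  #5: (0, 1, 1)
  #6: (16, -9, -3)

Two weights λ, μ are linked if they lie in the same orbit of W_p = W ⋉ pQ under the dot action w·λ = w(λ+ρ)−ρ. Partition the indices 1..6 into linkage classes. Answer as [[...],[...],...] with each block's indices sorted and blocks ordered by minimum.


Cartan matrix: type A_3 (|W|=24); un-permuting the 3 rows.

Ā_11 reps of the 6 weights (A_3, coords as presented):

    1: (1, 2, 2)
    2: (1, 2, 2)
    3: (1, 2, 2)
    4: (1, 0, 1)
    5: (1, 2, 2)
    6: (1, 2, 2)

Grouping the 6 weights by Ā_11-representative: 2 linkage classes.

[[1, 2, 3, 5, 6], [4]]


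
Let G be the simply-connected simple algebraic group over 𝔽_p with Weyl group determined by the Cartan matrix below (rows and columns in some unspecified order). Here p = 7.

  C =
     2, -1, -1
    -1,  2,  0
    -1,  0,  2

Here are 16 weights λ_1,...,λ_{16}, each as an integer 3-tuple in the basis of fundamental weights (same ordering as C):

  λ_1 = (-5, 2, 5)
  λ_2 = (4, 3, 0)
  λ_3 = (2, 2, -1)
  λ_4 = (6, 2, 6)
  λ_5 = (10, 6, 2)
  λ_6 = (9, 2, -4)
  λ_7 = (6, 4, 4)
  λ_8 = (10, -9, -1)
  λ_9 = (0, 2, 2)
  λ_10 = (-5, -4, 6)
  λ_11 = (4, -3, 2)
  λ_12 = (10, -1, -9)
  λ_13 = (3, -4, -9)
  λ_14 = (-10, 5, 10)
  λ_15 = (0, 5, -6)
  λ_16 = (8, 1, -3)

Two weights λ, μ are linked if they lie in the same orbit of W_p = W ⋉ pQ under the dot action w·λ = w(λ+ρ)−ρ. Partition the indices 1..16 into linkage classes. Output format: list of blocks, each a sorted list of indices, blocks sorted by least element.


Dynkin diagram of C (from the 4 off-diagonal −1 entries): A_3.

Folding the 16 weights λ_j+ρ into Ā_7 (reps in the given 3-coord order):

    1: (3, 1, 2)
    2: (3, 1, 2)
    3: (3, 3, 0)
    4: (3, 4, 0)
    5: (3, 4, 0)
    6: (1, 3, 3)
    7: (3, 2, 2)
    8: (1, 3, 3)
    9: (1, 3, 3)
    10: (3, 4, 0)
    11: (3, 1, 2)
    12: (1, 3, 3)
    13: (3, 3, 0)
    14: (3, 1, 2)
    15: (4, 2, 1)
    16: (3, 2, 2)

Grouping the 16 weights by Ā_7-representative: 6 linkage classes.

[[1, 2, 11, 14], [3, 13], [4, 5, 10], [6, 8, 9, 12], [7, 16], [15]]


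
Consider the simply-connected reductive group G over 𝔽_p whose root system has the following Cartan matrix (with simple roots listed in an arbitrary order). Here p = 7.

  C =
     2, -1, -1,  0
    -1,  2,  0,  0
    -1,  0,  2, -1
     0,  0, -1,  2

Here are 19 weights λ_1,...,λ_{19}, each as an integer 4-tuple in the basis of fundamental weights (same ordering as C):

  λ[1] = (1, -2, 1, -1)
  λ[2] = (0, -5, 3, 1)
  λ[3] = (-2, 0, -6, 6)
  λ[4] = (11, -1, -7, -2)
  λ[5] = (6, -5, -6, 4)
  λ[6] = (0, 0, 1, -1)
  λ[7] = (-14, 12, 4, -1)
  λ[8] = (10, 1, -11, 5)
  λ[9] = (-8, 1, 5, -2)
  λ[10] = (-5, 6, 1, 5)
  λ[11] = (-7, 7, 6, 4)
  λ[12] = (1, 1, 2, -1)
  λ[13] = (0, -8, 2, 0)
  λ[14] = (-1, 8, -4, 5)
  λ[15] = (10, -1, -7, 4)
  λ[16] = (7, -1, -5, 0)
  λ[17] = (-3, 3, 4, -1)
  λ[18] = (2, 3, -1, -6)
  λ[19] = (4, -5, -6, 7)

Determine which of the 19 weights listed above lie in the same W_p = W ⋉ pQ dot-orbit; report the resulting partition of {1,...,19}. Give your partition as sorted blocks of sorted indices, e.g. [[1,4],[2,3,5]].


C ↔ A_4 under row/col permutation; |W(A_4)| = 120.

W_7-reps of the 19 weights in Ā_7 (same 4-coord order as C):

    λ_1 → (1, 1, 2, 0)
    λ_2 → (3, 1, 1, 2)
    λ_3 → (0, 5, 1, 1)
    λ_4 → (0, 5, 1, 1)
    λ_5 → (2, 2, 3, 0)
    λ_6 → (1, 1, 2, 0)
    λ_7 → (0, 5, 1, 1)
    λ_8 → (3, 1, 1, 2)
    λ_9 → (0, 5, 1, 1)
    λ_10 → (1, 1, 2, 0)
    λ_11 → (0, 5, 1, 1)
    λ_12 → (2, 2, 3, 0)
    λ_13 → (3, 1, 1, 2)
    λ_14 → (1, 1, 2, 0)
    λ_15 → (1, 1, 2, 0)
    λ_16 → (3, 1, 1, 2)
    λ_17 → (2, 2, 3, 0)
    λ_18 → (2, 2, 3, 0)
    λ_19 → (3, 1, 1, 2)

4 distinct reps among the 19 weights ⇒ 4 W_7-linkage classes:

[[1, 6, 10, 14, 15], [2, 8, 13, 16, 19], [3, 4, 7, 9, 11], [5, 12, 17, 18]]


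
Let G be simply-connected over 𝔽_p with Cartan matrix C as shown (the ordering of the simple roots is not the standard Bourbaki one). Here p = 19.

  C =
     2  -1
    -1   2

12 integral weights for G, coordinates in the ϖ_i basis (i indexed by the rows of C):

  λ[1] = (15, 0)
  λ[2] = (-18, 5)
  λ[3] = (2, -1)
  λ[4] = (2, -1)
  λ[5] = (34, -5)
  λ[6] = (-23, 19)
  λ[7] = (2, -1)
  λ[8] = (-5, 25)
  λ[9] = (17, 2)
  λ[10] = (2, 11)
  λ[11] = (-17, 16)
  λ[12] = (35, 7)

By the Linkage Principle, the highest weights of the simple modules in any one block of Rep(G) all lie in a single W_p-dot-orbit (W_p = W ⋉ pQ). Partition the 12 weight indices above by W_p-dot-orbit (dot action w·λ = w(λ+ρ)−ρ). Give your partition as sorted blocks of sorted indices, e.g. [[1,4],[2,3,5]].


Type A_2, rank 2, |W|=6; reorder rows/cols to standard.

λ_j+ρ reflected into Ā_19 (⟨·,θ^∨⟩≤19); 2-tuples as given:

  λ_1 → (16, 1) · λ_2 → (6, 11) · λ_3 → (3, 0) · λ_4 → (3, 0) · λ_5 → (3, 12) · λ_6 → (16, 1) · λ_7 → (3, 0) · λ_8 → (3, 12) · λ_9 → (16, 1) · λ_10 → (3, 12) · λ_11 → (16, 1) · λ_12 → (6, 11)

4 distinct reps among the 12 weights ⇒ 4 W_19-linkage classes:

[[1, 6, 9, 11], [2, 12], [3, 4, 7], [5, 8, 10]]


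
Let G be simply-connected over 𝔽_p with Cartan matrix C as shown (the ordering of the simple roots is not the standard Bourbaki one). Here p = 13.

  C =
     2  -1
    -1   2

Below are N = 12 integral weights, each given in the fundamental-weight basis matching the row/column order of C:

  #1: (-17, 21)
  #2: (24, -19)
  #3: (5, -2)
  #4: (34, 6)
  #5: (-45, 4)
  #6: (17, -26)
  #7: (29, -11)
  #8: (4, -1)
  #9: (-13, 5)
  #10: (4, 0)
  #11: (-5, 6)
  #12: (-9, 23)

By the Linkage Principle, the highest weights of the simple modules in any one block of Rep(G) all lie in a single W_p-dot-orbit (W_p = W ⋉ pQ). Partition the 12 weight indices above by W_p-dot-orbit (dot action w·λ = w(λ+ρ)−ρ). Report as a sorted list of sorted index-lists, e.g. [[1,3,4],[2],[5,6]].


Type A_2, rank 2, |W|=6; reorder rows/cols to standard.

Ā_13 reps of the 12 weights (A_2, coords as presented):

  1: (4, 3)
  2: (5, 1)
  3: (5, 1)
  4: (4, 3)
  5: (5, 0)
  6: (5, 1)
  7: (4, 3)
  8: (5, 0)
  9: (6, 6)
  10: (5, 1)
  11: (4, 3)
  12: (3, 2)

The 12 indices split into 5 linkage classes (same alcove rep ⇔ same W_13-dot-orbit):

[[1, 4, 7, 11], [2, 3, 6, 10], [5, 8], [9], [12]]


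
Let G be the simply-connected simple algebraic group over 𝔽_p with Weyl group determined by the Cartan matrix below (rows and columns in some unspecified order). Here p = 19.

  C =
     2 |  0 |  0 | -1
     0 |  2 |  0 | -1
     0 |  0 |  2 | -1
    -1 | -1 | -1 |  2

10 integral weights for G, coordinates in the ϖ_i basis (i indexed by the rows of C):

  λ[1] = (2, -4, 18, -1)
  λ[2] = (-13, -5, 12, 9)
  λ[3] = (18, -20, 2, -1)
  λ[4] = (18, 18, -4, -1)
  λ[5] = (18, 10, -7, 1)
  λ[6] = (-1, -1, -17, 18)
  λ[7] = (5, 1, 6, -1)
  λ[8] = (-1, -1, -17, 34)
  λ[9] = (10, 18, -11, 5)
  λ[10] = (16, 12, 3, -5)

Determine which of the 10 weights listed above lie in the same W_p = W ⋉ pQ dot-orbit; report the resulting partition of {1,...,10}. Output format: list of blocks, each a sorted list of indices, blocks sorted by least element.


D_4 Cartan matrix, 4 simple roots permuted; ρ=(1,1,1,1).

Alcove-folded reps (p=19, 10 weights, presented ϖ-order):

  λ_1+ρ ↦ (0, 0, 16, 0) · λ_2+ρ ↦ (6, 2, 7, 0) · λ_3+ρ ↦ (0, 0, 16, 0) · λ_4+ρ ↦ (0, 0, 16, 0) · λ_5+ρ ↦ (6, 2, 7, 0) · λ_6+ρ ↦ (0, 0, 16, 0) · λ_7+ρ ↦ (6, 2, 7, 0) · λ_8+ρ ↦ (0, 0, 16, 0) · λ_9+ρ ↦ (6, 2, 7, 0) · λ_10+ρ ↦ (6, 2, 7, 0)

These 10 weights hit 2 W_19-dot-orbits; sizes (5, 5):

[[1, 3, 4, 6, 8], [2, 5, 7, 9, 10]]


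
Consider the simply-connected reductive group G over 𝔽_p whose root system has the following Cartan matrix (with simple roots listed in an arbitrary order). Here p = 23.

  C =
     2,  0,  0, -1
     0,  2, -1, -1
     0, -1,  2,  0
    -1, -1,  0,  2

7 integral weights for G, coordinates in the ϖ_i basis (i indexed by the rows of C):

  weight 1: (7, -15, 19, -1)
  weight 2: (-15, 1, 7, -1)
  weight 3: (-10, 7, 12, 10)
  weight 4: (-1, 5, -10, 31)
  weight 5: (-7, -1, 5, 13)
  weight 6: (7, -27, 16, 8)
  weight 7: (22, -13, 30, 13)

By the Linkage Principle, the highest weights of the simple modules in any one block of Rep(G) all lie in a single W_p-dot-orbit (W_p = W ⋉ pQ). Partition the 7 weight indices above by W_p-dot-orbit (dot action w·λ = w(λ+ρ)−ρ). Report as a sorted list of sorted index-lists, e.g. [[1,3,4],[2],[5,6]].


Cartan matrix: type A_4 (|W|=120); un-permuting the 4 rows.

Folding the 7 weights λ_j+ρ into Ā_23 (reps in the given 4-coord order):

  λ_1 → (6, 0, 6, 8);  λ_2 → (0, 8, 4, 2);  λ_3 → (0, 8, 4, 2);  λ_4 → (6, 0, 6, 8);  λ_5 → (6, 0, 6, 8);  λ_6 → (6, 0, 6, 8);  λ_7 → (0, 8, 4, 2)

The 7 indices split into 2 linkage classes (same alcove rep ⇔ same W_23-dot-orbit):

[[1, 4, 5, 6], [2, 3, 7]]


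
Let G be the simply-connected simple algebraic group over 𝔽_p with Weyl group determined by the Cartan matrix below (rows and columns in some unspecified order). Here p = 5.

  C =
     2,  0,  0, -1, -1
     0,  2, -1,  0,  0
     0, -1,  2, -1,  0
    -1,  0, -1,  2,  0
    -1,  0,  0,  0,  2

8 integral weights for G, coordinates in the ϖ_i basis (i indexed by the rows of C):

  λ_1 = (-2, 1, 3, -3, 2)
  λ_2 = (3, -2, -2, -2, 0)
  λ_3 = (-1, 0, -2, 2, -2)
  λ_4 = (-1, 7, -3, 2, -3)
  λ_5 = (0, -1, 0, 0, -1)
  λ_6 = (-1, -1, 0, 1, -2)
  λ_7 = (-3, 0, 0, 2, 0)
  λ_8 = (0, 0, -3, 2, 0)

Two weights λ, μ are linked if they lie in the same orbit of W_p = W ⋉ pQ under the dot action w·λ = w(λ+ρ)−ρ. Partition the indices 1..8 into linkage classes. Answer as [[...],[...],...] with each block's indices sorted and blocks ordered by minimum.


Root system A_5: the 5×5 matrix C matches after relabeling.

Each λ_j+ρ reduced to Ā_5; 5-tuples below use C's row order:

  [1] (1, 1, 1, 1, 1) · [2] (1, 1, 1, 1, 1) · [3] (1, 0, 1, 1, 0) · [4] (1, 1, 1, 1, 1) · [5] (1, 0, 1, 1, 0) · [6] (1, 0, 1, 1, 0) · [7] (1, 1, 1, 1, 1) · [8] (1, 1, 1, 1, 1)

Grouping the 8 weights by Ā_5-representative: 2 linkage classes.

[[1, 2, 4, 7, 8], [3, 5, 6]]


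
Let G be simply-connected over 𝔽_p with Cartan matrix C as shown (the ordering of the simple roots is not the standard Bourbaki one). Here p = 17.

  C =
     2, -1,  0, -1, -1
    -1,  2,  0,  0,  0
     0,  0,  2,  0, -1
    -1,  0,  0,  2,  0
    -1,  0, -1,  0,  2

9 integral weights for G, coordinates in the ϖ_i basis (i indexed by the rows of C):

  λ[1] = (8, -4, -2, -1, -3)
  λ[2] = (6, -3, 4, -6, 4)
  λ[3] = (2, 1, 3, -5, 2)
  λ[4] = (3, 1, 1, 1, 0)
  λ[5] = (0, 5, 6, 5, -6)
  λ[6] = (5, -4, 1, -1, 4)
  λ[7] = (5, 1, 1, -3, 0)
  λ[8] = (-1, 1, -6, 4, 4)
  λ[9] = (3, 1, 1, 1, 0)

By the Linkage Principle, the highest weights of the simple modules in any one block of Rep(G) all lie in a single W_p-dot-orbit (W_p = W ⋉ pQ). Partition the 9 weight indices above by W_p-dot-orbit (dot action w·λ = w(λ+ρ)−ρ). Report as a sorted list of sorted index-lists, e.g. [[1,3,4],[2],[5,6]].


Root system D_5: the 5×5 matrix C matches after relabeling.

Folding the 9 weights λ_j+ρ into Ā_17 (reps in the given 5-coord order):

  [1] (3, 3, 2, 0, 1);  [2] (0, 2, 5, 5, 0);  [3] (1, 1, 4, 3, 2);  [4] (4, 2, 2, 2, 1);  [5] (4, 2, 2, 2, 1);  [6] (3, 3, 2, 0, 1);  [7] (4, 2, 2, 2, 1);  [8] (0, 2, 5, 5, 0);  [9] (4, 2, 2, 2, 1)

The 9 indices split into 4 linkage classes (same alcove rep ⇔ same W_17-dot-orbit):

[[1, 6], [2, 8], [3], [4, 5, 7, 9]]


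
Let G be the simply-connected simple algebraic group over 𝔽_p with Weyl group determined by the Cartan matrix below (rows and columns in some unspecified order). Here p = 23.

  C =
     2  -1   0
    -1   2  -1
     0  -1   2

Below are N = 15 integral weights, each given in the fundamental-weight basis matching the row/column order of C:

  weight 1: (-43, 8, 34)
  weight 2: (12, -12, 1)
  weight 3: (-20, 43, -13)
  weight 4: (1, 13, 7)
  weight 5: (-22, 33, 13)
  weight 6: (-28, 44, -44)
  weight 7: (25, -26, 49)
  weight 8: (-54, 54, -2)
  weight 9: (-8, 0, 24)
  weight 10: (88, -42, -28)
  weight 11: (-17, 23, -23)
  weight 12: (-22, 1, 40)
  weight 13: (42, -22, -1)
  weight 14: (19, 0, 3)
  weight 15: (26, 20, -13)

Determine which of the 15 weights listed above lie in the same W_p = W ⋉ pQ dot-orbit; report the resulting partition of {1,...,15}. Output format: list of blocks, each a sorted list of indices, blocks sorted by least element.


A_3 Cartan matrix, 3 simple roots permuted; ρ=(1,1,1).

Ā_23 reps of the 15 weights (A_3, coords as presented):

  λ_1 → (2, 2, 9)
  λ_2 → (2, 2, 9)
  λ_3 → (2, 2, 9)
  λ_4 → (1, 14, 7)
  λ_5 → (2, 2, 9)
  λ_6 → (18, 1, 2)
  λ_7 → (18, 1, 2)
  λ_8 → (1, 14, 7)
  λ_9 → (2, 4, 16)
  λ_10 → (18, 1, 2)
  λ_11 → (1, 14, 7)
  λ_12 → (18, 1, 2)
  λ_13 → (2, 0, 1)
  λ_14 → (18, 1, 2)
  λ_15 → (2, 2, 9)

The 15 indices split into 5 linkage classes (same alcove rep ⇔ same W_23-dot-orbit):

[[1, 2, 3, 5, 15], [4, 8, 11], [6, 7, 10, 12, 14], [9], [13]]
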